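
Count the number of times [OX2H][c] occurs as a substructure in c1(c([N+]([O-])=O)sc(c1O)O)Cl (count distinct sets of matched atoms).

[OX2H][c] is the SMARTS for a phenol: a hydroxyl oxygen attached to an aromatic carbon.
The molecule carries 2 separate instances of a hydroxyl group (-OH) meeting every constraint; each maps to a distinct set of atoms, giving 2 matches.

2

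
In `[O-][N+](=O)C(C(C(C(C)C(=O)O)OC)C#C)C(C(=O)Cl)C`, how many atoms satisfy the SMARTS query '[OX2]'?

2

Check the 20 heavy atoms by environment: 8× C (X4) → no; 2× C (X3) → no; 3× O (X1) → no; 1× Cl (X1) → no; 1× N (charge +1, X3) → no; 1× O (charge -1, X1) → no; 2× C (X2) → no; 2× O (X2) → match.
That gives 2 matching atoms.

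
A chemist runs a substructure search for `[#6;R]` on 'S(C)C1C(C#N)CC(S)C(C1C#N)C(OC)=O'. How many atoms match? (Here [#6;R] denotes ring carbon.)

6

The query [#6;R] means: carbon that is part of a ring.
Check the 17 heavy atoms by environment: 6× C (in 6-ring) → match; 5× C (acyclic) → no; 2× N (acyclic) → no; 2× O (acyclic) → no; 2× S (acyclic) → no.
That gives 6 matching atoms.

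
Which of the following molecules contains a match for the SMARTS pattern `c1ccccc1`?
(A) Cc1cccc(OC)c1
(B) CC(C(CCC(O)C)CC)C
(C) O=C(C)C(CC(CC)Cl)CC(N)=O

c1ccccc1 describes six aromatic carbons in a ring (a benzene ring).
(A) contains the required atom environment, so the pattern matches.
(B) has a methyl group (-CH3) but no six-membered all-carbon aromatic ring is present.
(C) has a methyl group (-CH3) but no six-membered all-carbon aromatic ring is present.
So the answer is (A).

A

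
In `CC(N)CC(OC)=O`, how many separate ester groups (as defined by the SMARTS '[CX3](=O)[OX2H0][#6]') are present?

1

[CX3](=O)[OX2H0][#6] is the SMARTS for an ester: a carbonyl carbon bonded to an oxygen that is itself bonded to carbon (no H on that O).
Exactly one fragment in the molecule meets all constraints, giving 1 match.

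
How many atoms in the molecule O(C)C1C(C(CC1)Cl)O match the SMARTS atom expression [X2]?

Check the 9 heavy atoms by environment: 6× C (X4) → no; 2× O (X2) → match; 1× Cl (X1) → no.
That gives 2 matching atoms.

2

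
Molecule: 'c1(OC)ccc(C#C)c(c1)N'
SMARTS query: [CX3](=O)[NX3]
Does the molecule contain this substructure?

The pattern [CX3](=O)[NX3] describes a carbonyl carbon bonded to a trivalent nitrogen — an amide.
The closest candidate here is a primary amino group (-NH2), but the -NH2 is not attached to a carbonyl carbon. No other fragment satisfies the full query, so there is no match.

No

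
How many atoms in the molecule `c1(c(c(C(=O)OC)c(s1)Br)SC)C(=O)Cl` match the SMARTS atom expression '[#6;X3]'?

6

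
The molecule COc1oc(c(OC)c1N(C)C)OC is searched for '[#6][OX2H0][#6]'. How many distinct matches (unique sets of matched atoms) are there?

3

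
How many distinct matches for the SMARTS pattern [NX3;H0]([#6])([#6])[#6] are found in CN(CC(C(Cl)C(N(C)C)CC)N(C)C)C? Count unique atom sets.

[NX3;H0]([#6])([#6])[#6] is the SMARTS for a tertiary amine: a trivalent nitrogen with no H, bonded to three carbons.
The molecule carries 3 separate instances of a dimethylamino group (-N(CH3)2) meeting every constraint; each maps to a distinct set of atoms, giving 3 matches.

3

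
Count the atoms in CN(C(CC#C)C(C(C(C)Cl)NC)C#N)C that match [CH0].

Check the 16 heavy atoms by environment: 4× C (H3) → no; 5× C (H1) → no; 1× C (H2) → no; 2× C (H0) → match; 2× N (H0) → no; 1× N (H1) → no; 1× Cl (H0) → no.
That gives 2 matching atoms.

2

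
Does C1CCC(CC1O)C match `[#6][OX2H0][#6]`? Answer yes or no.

The pattern [#6][OX2H0][#6] describes an aliphatic oxygen bridging two carbons with no H on the oxygen — an ether.
The closest candidate here is a hydroxyl group (-OH), but the oxygen has H1, not H0 bridging two carbons. No other fragment satisfies the full query, so there is no match.

No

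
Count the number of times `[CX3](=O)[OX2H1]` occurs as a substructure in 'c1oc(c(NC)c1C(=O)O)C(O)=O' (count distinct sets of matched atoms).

[CX3](=O)[OX2H1] is the SMARTS for a carboxylic acid: an sp2 carbon double-bonded to O and single-bonded to an -OH oxygen.
The molecule carries 2 separate instances of a carboxylic acid group (-C(=O)OH) meeting every constraint; each maps to a distinct set of atoms, giving 2 matches.

2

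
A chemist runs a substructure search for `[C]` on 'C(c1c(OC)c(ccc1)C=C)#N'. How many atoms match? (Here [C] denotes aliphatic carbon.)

The query [C] means: uppercase C matches aliphatic (non-aromatic) carbon only.
Check the 12 heavy atoms by environment: 6× c (aromatic) → no; 1× O → no; 4× C → match; 1× N → no.
That gives 4 matching atoms.

4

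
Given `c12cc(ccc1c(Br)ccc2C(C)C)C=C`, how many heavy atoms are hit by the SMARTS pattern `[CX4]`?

The query [CX4] means: C with X4: aliphatic carbon with exactly 4 total connections (bonds + H).
Check the 16 heavy atoms by environment: 10× c (aromatic, X3) → no; 2× C (X3) → no; 3× C (X4) → match; 1× Br (X1) → no.
That gives 3 matching atoms.

3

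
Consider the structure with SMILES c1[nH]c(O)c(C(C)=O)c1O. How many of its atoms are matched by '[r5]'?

The query [r5] means: r5 matches atoms in a five-membered ring.
Check the 10 heavy atoms by environment: 1× n (aromatic, in 5-ring) → match; 4× c (aromatic, in 5-ring) → match; 3× O (acyclic) → no; 2× C (acyclic) → no.
Summing the matching environments: 1 + 4 = 5 matching atoms.

5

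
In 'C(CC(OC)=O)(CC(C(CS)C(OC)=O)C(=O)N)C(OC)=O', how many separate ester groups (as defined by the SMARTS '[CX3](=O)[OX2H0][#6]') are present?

3

[CX3](=O)[OX2H0][#6] is the SMARTS for an ester: a carbonyl carbon bonded to an oxygen that is itself bonded to carbon (no H on that O).
The molecule carries 3 separate instances of a methyl-ester group (-C(=O)OCH3) meeting every constraint; each maps to a distinct set of atoms, giving 3 matches.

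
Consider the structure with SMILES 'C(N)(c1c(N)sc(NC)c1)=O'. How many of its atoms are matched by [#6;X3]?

The query [#6;X3] means: any carbon (aromatic or not) with three total connections.
Check the 11 heavy atoms by environment: 1× s (aromatic, X2) → no; 4× c (aromatic, X3) → match; 3× N (X3) → no; 1× C (X4) → no; 1× C (X3) → match; 1× O (X1) → no.
Summing the matching environments: 4 + 1 = 5 matching atoms.

5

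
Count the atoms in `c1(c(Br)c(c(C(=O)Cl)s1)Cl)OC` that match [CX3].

Check the 12 heavy atoms by environment: 1× s (aromatic, X2) → no; 4× c (aromatic, X3) → no; 1× Br (X1) → no; 2× Cl (X1) → no; 1× O (X2) → no; 1× C (X4) → no; 1× C (X3) → match; 1× O (X1) → no.
That gives 1 matching atom.

1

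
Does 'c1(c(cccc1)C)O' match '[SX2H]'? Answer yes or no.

No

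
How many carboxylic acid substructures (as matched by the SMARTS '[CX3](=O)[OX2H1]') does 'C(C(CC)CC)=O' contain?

0

[CX3](=O)[OX2H1] is the SMARTS for a carboxylic acid: an sp2 carbon double-bonded to O and single-bonded to an -OH oxygen.
The molecule has an aldehyde (-CHO), but there is no singly-bonded oxygen on the carbonyl carbon; nothing else fits, so there are 0 matches.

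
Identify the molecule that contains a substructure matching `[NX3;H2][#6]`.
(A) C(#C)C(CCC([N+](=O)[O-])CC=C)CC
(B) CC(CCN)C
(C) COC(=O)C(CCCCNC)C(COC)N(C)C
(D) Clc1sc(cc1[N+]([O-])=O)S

B

[NX3;H2][#6] describes a trivalent nitrogen with two H attached to carbon (a primary amine).
(A) has a nitro group (-[N+](=O)[O-]) but the nitrogen is [N+] with no H, not NX3H2.
(B) contains a primary amino group (-NH2), which satisfies every atom and bond constraint.
(C) has a dimethylamino group (-N(CH3)2) but the nitrogen has H0, not H2.
(D) has a nitro group (-[N+](=O)[O-]) but the nitrogen is [N+] with no H, not NX3H2.
So the answer is (B).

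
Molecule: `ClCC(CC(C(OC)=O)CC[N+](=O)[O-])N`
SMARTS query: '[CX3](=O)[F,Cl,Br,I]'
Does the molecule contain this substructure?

No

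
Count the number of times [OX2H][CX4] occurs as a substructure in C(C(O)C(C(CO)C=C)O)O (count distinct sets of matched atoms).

[OX2H][CX4] is the SMARTS for an aliphatic alcohol: a hydroxyl oxygen bound to an sp3 (X4) carbon.
The molecule carries 4 separate instances of a hydroxyl group (-OH) meeting every constraint; each maps to a distinct set of atoms, giving 4 matches.

4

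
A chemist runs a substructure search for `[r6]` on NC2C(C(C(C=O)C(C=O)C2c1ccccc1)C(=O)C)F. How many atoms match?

12

The query [r6] means: r6 matches atoms in a six-membered ring.
Check the 21 heavy atoms by environment: 6× C (in 6-ring) → match; 1× N (acyclic) → no; 4× C (acyclic) → no; 3× O (acyclic) → no; 6× c (aromatic, in 6-ring) → match; 1× F (acyclic) → no.
Summing the matching environments: 6 + 6 = 12 matching atoms.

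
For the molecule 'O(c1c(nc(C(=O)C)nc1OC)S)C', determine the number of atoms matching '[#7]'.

The query [#7] means: #7 matches any nitrogen atom regardless of aromaticity.
Check the 14 heavy atoms by environment: 2× n (aromatic) → match; 4× c (aromatic) → no; 4× C → no; 3× O → no; 1× S → no.
That gives 2 matching atoms.

2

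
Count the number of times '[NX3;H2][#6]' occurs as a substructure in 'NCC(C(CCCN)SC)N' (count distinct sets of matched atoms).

[NX3;H2][#6] is the SMARTS for a primary amine: a trivalent nitrogen with two H attached to carbon.
The molecule carries 3 separate instances of a primary amino group (-NH2) meeting every constraint; each maps to a distinct set of atoms, giving 3 matches.

3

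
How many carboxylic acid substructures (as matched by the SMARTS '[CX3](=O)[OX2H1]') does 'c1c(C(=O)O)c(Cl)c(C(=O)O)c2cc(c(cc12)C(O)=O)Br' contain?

[CX3](=O)[OX2H1] is the SMARTS for a carboxylic acid: an sp2 carbon double-bonded to O and single-bonded to an -OH oxygen.
The molecule carries 3 separate instances of a carboxylic acid group (-C(=O)OH) meeting every constraint; each maps to a distinct set of atoms, giving 3 matches.

3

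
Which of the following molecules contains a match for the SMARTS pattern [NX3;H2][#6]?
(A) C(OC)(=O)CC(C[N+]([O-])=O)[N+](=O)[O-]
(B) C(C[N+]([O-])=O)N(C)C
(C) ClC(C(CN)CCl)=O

[NX3;H2][#6] describes a trivalent nitrogen with two H attached to carbon (a primary amine).
(A) has a nitro group (-[N+](=O)[O-]) but the nitrogen is [N+] with no H, not NX3H2.
(B) has a dimethylamino group (-N(CH3)2) but the nitrogen has H0, not H2.
(C) contains a primary amino group (-NH2), which satisfies every atom and bond constraint.
So the answer is (C).

C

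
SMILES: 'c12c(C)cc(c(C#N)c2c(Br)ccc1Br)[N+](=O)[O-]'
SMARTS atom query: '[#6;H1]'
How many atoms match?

Check the 18 heavy atoms by environment: 7× c (aromatic, H0) → no; 3× c (aromatic, H1) → match; 1× N (charge +1, H0) → no; 1× O (charge -1, H0) → no; 1× O (H0) → no; 1× C (H3) → no; 2× Br (H0) → no; 1× C (H0) → no; 1× N (H0) → no.
That gives 3 matching atoms.

3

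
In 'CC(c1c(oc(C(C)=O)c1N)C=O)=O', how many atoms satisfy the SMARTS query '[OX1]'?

3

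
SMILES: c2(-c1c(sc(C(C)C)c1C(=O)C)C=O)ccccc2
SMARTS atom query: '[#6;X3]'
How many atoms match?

12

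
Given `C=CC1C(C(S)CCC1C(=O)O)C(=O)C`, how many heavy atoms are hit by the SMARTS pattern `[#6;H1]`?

5

The query [#6;H1] means: any carbon bearing exactly one hydrogen.
Check the 15 heavy atoms by environment: 5× C (H1) → match; 3× C (H2) → no; 1× S (H1) → no; 2× C (H0) → no; 2× O (H0) → no; 1× O (H1) → no; 1× C (H3) → no.
That gives 5 matching atoms.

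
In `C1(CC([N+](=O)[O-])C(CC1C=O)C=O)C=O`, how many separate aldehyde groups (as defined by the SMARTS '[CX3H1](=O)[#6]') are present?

[CX3H1](=O)[#6] is the SMARTS for an aldehyde: an sp2 carbon with one H, double-bonded to O and single-bonded to carbon.
The molecule carries 3 separate instances of an aldehyde (-CHO) meeting every constraint; each maps to a distinct set of atoms, giving 3 matches.

3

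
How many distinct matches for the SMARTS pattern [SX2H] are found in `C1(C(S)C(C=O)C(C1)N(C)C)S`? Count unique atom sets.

[SX2H] is the SMARTS for a thiol: an aliphatic sulfur with two connections, one being H.
The molecule carries 2 separate instances of a thiol (-SH) meeting every constraint; each maps to a distinct set of atoms, giving 2 matches.

2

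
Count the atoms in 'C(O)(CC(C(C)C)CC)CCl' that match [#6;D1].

The query [#6;D1] means: carbon bonded to exactly one heavy atom.
Check the 11 heavy atoms by environment: 3× C (D1) → match; 3× C (D2) → no; 3× C (D3) → no; 1× O (D1) → no; 1× Cl (D1) → no.
That gives 3 matching atoms.

3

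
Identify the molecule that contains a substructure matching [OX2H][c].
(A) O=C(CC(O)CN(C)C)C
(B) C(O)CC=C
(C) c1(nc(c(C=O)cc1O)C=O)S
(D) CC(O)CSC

[OX2H][c] describes a hydroxyl oxygen attached to an aromatic carbon (a phenol).
(A) has a hydroxyl group (-OH) but the -OH is on an aliphatic carbon, not an aromatic c.
(B) has a hydroxyl group (-OH) but the -OH is on an aliphatic carbon, not an aromatic c.
(C) contains a hydroxyl group (-OH), which satisfies every atom and bond constraint.
(D) has a hydroxyl group (-OH) but the -OH is on an aliphatic carbon, not an aromatic c.
So the answer is (C).

C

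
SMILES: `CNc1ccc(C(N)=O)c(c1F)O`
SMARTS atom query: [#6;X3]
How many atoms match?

7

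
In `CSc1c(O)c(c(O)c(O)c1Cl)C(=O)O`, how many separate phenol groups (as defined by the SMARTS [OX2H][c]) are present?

3

[OX2H][c] is the SMARTS for a phenol: a hydroxyl oxygen attached to an aromatic carbon.
The molecule carries 3 separate instances of a hydroxyl group (-OH) meeting every constraint; each maps to a distinct set of atoms, giving 3 matches.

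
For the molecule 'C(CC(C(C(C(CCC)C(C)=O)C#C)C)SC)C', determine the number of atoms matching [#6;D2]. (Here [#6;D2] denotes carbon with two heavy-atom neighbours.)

The query [#6;D2] means: any carbon bonded to exactly two heavy atoms.
Check the 18 heavy atoms by environment: 5× C (D2) → match; 5× C (D3) → no; 6× C (D1) → no; 1× S (D2) → no; 1× O (D1) → no.
That gives 5 matching atoms.

5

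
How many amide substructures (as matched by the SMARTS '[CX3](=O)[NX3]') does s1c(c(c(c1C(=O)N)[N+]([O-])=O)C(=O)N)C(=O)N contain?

3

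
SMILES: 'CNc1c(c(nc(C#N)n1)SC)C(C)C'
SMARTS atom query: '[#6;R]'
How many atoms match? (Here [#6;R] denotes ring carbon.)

The query [#6;R] means: carbon that is part of a ring.
Check the 15 heavy atoms by environment: 2× n (aromatic, in 6-ring) → no; 4× c (aromatic, in 6-ring) → match; 6× C (acyclic) → no; 1× S (acyclic) → no; 2× N (acyclic) → no.
That gives 4 matching atoms.

4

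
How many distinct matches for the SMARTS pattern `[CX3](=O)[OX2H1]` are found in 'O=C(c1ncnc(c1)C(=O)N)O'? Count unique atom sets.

1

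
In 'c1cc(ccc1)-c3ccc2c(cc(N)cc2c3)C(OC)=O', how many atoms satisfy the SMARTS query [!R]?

5

The query [!R] means: !R matches any atom not in a ring.
Check the 21 heavy atoms by environment: 16× c (aromatic, in 6-ring) → no; 2× C (acyclic) → match; 2× O (acyclic) → match; 1× N (acyclic) → match.
Summing the matching environments: 2 + 2 + 1 = 5 matching atoms.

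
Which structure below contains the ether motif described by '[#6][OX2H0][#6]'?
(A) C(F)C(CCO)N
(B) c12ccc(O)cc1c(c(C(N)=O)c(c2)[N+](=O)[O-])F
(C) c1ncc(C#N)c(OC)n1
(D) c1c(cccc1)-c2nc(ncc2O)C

C

[#6][OX2H0][#6] describes an aliphatic oxygen bridging two carbons with no H on the oxygen (an ether).
(A) has a hydroxyl group (-OH) but the oxygen has H1, not H0 bridging two carbons.
(B) has a hydroxyl group (-OH) but the oxygen has H1, not H0 bridging two carbons.
(C) contains a methoxy ether (-OCH3), which satisfies every atom and bond constraint.
(D) has a hydroxyl group (-OH) but the oxygen has H1, not H0 bridging two carbons.
So the answer is (C).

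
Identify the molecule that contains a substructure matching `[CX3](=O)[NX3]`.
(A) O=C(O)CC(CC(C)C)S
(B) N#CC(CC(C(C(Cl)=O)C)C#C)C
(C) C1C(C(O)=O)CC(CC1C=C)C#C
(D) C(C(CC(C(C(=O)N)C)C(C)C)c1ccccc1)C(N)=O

D

[CX3](=O)[NX3] describes a carbonyl carbon bonded to a trivalent nitrogen (an amide).
(A) has a carboxylic acid group (-C(=O)OH) but the carbonyl is bonded to O, not to an NX3 nitrogen.
(B) has a nitrile (-C#N) but the nitrile N is NX1 (triple-bonded), not NX3.
(C) has a carboxylic acid group (-C(=O)OH) but the carbonyl is bonded to O, not to an NX3 nitrogen.
(D) contains a primary amide (-C(=O)NH2), which satisfies every atom and bond constraint.
So the answer is (D).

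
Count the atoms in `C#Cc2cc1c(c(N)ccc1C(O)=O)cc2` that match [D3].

6

The query [D3] means: atom with exactly three heavy-atom neighbours.
Check the 16 heavy atoms by environment: 5× c (aromatic, D3) → match; 5× c (aromatic, D2) → no; 1× C (D3) → match; 2× O (D1) → no; 1× C (D2) → no; 1× C (D1) → no; 1× N (D1) → no.
Summing the matching environments: 5 + 1 = 6 matching atoms.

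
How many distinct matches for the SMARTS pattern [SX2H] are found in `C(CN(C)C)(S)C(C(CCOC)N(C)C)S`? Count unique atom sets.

2

[SX2H] is the SMARTS for a thiol: an aliphatic sulfur with two connections, one being H.
The molecule carries 2 separate instances of a thiol (-SH) meeting every constraint; each maps to a distinct set of atoms, giving 2 matches.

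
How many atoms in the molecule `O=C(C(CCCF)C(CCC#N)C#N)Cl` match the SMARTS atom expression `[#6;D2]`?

The query [#6;D2] means: any carbon bonded to exactly two heavy atoms.
Check the 15 heavy atoms by environment: 7× C (D2) → match; 3× C (D3) → no; 1× O (D1) → no; 1× Cl (D1) → no; 1× F (D1) → no; 2× N (D1) → no.
That gives 7 matching atoms.

7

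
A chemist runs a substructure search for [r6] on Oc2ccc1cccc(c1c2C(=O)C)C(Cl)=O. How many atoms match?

10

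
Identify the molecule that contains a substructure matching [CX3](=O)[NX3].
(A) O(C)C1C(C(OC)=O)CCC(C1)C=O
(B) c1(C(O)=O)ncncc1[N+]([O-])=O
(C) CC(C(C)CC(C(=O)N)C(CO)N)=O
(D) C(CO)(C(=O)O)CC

C

[CX3](=O)[NX3] describes a carbonyl carbon bonded to a trivalent nitrogen (an amide).
(A) has a methyl-ester group (-C(=O)OCH3) but the carbonyl is bonded to O, not to an NX3 nitrogen.
(B) has a carboxylic acid group (-C(=O)OH) but the carbonyl is bonded to O, not to an NX3 nitrogen.
(C) contains a primary amide (-C(=O)NH2), which satisfies every atom and bond constraint.
(D) has a carboxylic acid group (-C(=O)OH) but the carbonyl is bonded to O, not to an NX3 nitrogen.
So the answer is (C).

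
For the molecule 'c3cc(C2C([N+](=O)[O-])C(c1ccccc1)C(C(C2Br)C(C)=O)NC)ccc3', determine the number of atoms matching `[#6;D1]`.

The query [#6;D1] means: carbon bonded to exactly one heavy atom.
Check the 27 heavy atoms by environment: 7× C (D3) → no; 2× c (aromatic, D3) → no; 10× c (aromatic, D2) → no; 1× Br (D1) → no; 2× O (D1) → no; 2× C (D1) → match; 1× N (D2) → no; 1× N (charge +1, D3) → no; 1× O (charge -1, D1) → no.
That gives 2 matching atoms.

2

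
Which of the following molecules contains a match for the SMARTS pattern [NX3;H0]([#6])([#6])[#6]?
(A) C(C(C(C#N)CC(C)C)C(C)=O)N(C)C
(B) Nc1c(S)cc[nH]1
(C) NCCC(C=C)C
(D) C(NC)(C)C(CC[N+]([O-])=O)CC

A

[NX3;H0]([#6])([#6])[#6] describes a trivalent nitrogen with no H, bonded to three carbons (a tertiary amine).
(A) contains a dimethylamino group (-N(CH3)2), which satisfies every atom and bond constraint.
(B) has a primary amino group (-NH2) but the nitrogen has H2, not H0 with three carbons.
(C) has a primary amino group (-NH2) but the nitrogen has H2, not H0 with three carbons.
(D) has an N-methylamino group (-NHCH3) but the nitrogen still has one H (H1), not H0.
So the answer is (A).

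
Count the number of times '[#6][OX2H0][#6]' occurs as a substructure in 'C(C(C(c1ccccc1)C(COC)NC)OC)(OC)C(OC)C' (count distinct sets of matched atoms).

[#6][OX2H0][#6] is the SMARTS for an ether: an aliphatic oxygen bridging two carbons with no H on the oxygen.
The molecule carries 4 separate instances of a methoxy ether (-OCH3) meeting every constraint; each maps to a distinct set of atoms, giving 4 matches.

4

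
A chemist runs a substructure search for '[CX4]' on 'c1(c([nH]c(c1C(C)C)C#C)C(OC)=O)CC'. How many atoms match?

6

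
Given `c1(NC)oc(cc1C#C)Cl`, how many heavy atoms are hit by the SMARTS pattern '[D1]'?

The query [D1] means: atom with exactly one heavy-atom neighbour (degree 1).
Check the 10 heavy atoms by environment: 1× o (aromatic, D2) → no; 3× c (aromatic, D3) → no; 1× c (aromatic, D2) → no; 1× N (D2) → no; 2× C (D1) → match; 1× Cl (D1) → match; 1× C (D2) → no.
Summing the matching environments: 2 + 1 = 3 matching atoms.

3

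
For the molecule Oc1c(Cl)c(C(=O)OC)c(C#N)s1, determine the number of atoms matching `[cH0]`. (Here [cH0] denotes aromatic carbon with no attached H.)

The query [cH0] means: aromatic carbon with no attached hydrogen (substituted or ring-fusion).
Check the 13 heavy atoms by environment: 1× s (aromatic, H0) → no; 4× c (aromatic, H0) → match; 2× C (H0) → no; 2× O (H0) → no; 1× C (H3) → no; 1× Cl (H0) → no; 1× N (H0) → no; 1× O (H1) → no.
That gives 4 matching atoms.

4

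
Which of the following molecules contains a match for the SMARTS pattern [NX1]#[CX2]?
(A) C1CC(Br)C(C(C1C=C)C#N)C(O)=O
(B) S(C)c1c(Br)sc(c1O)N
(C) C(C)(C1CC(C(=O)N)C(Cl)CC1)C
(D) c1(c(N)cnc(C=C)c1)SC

A

[NX1]#[CX2] describes a nitrogen triple-bonded to a two-connected carbon (a nitrile).
(A) contains a nitrile (-C#N), which satisfies every atom and bond constraint.
(B) has a primary amino group (-NH2) but the nitrogen is NX3 (three connections), not NX1 triple-bonded.
(C) has a primary amide (-C(=O)NH2) but the nitrogen is NX3, not NX1.
(D) has a primary amino group (-NH2) but the nitrogen is NX3 (three connections), not NX1 triple-bonded.
So the answer is (A).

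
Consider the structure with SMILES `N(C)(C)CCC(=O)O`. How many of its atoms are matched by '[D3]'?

Check the 8 heavy atoms by environment: 2× C (D2) → no; 1× C (D3) → match; 2× O (D1) → no; 1× N (D3) → match; 2× C (D1) → no.
Summing the matching environments: 1 + 1 = 2 matching atoms.

2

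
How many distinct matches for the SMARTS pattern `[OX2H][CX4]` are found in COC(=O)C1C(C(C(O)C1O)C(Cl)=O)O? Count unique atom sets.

[OX2H][CX4] is the SMARTS for an aliphatic alcohol: a hydroxyl oxygen bound to an sp3 (X4) carbon.
The molecule carries 3 separate instances of a hydroxyl group (-OH) meeting every constraint; each maps to a distinct set of atoms, giving 3 matches.

3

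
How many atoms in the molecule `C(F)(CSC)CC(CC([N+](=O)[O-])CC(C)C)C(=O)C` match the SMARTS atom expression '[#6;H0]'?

Check the 19 heavy atoms by environment: 4× C (H2) → no; 4× C (H1) → no; 1× C (H0) → match; 2× O (H0) → no; 4× C (H3) → no; 1× F (H0) → no; 1× N (charge +1, H0) → no; 1× O (charge -1, H0) → no; 1× S (H0) → no.
That gives 1 matching atom.

1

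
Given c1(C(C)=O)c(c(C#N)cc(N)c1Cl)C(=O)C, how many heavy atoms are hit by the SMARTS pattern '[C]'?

The query [C] means: uppercase C matches aliphatic (non-aromatic) carbon only.
Check the 16 heavy atoms by environment: 6× c (aromatic) → no; 5× C → match; 2× O → no; 2× N → no; 1× Cl → no.
That gives 5 matching atoms.

5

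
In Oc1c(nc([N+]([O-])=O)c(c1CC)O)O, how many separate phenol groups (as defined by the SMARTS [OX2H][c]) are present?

3

[OX2H][c] is the SMARTS for a phenol: a hydroxyl oxygen attached to an aromatic carbon.
The molecule carries 3 separate instances of a hydroxyl group (-OH) meeting every constraint; each maps to a distinct set of atoms, giving 3 matches.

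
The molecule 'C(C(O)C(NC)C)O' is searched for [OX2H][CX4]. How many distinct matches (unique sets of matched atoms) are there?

2

[OX2H][CX4] is the SMARTS for an aliphatic alcohol: a hydroxyl oxygen bound to an sp3 (X4) carbon.
The molecule carries 2 separate instances of a hydroxyl group (-OH) meeting every constraint; each maps to a distinct set of atoms, giving 2 matches.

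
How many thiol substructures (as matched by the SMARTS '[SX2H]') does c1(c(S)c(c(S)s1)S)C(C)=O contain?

3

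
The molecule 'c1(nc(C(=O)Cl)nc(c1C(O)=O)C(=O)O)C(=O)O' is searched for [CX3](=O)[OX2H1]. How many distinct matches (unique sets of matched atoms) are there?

[CX3](=O)[OX2H1] is the SMARTS for a carboxylic acid: an sp2 carbon double-bonded to O and single-bonded to an -OH oxygen.
The molecule carries 3 separate instances of a carboxylic acid group (-C(=O)OH) meeting every constraint; each maps to a distinct set of atoms, giving 3 matches.

3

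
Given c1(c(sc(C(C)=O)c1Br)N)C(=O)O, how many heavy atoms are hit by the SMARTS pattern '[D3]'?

Check the 13 heavy atoms by environment: 1× s (aromatic, D2) → no; 4× c (aromatic, D3) → match; 1× Br (D1) → no; 2× C (D3) → match; 3× O (D1) → no; 1× C (D1) → no; 1× N (D1) → no.
Summing the matching environments: 4 + 2 = 6 matching atoms.

6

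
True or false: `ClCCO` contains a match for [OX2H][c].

The pattern [OX2H][c] describes a hydroxyl oxygen attached to an aromatic carbon — a phenol.
The closest candidate here is a hydroxyl group (-OH), but the -OH is on an aliphatic carbon, not an aromatic c. No other fragment satisfies the full query, so there is no match.

False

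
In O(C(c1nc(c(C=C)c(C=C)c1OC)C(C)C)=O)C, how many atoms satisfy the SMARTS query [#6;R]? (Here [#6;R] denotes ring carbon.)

5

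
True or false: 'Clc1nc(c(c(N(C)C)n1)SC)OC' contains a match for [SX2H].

The pattern [SX2H] describes an aliphatic sulfur with two connections, one being H — a thiol.
The closest candidate here is a methylthio ether (-SCH3), but the sulfur has H0 (bonded to two carbons), not H1. No other fragment satisfies the full query, so there is no match.

False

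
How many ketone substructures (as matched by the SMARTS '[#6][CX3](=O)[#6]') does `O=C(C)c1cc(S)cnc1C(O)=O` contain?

1

[#6][CX3](=O)[#6] is the SMARTS for a ketone: a carbonyl carbon (no H) flanked by two carbons.
Exactly one fragment in the molecule meets all constraints, giving 1 match.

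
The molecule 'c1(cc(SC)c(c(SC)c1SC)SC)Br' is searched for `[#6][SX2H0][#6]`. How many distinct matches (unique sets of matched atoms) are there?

[#6][SX2H0][#6] is the SMARTS for a thioether: an aliphatic sulfur bridging two carbons with no H on the sulfur.
The molecule carries 4 separate instances of a methylthio ether (-SCH3) meeting every constraint; each maps to a distinct set of atoms, giving 4 matches.

4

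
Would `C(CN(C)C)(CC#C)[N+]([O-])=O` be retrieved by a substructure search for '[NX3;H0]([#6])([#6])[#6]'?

Yes

The pattern [NX3;H0]([#6])([#6])[#6] describes a trivalent nitrogen with no H, bonded to three carbons — a tertiary amine.
The molecule carries a dimethylamino group (-N(CH3)2), whose atoms satisfy every constraint of the query, so the pattern matches.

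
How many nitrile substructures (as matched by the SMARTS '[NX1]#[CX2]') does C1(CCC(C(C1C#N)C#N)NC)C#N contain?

3

[NX1]#[CX2] is the SMARTS for a nitrile: a nitrogen triple-bonded to a two-connected carbon.
The molecule carries 3 separate instances of a nitrile (-C#N) meeting every constraint; each maps to a distinct set of atoms, giving 3 matches.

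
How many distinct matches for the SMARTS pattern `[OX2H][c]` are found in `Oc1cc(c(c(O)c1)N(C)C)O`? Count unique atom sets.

3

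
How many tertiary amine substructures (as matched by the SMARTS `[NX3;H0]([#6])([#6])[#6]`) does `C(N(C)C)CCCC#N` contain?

1

[NX3;H0]([#6])([#6])[#6] is the SMARTS for a tertiary amine: a trivalent nitrogen with no H, bonded to three carbons.
Exactly one fragment in the molecule meets all constraints, giving 1 match.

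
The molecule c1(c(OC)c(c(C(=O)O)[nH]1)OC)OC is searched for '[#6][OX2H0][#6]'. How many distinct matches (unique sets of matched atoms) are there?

[#6][OX2H0][#6] is the SMARTS for an ether: an aliphatic oxygen bridging two carbons with no H on the oxygen.
The molecule carries 3 separate instances of a methoxy ether (-OCH3) meeting every constraint; each maps to a distinct set of atoms, giving 3 matches.

3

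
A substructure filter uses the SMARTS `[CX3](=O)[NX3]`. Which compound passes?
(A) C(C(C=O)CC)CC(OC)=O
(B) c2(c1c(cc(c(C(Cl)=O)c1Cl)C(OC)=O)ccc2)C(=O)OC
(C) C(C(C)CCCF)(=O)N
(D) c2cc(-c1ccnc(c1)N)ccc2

[CX3](=O)[NX3] describes a carbonyl carbon bonded to a trivalent nitrogen (an amide).
(A) has a methyl-ester group (-C(=O)OCH3) but the carbonyl is bonded to O, not to an NX3 nitrogen.
(B) has a methyl-ester group (-C(=O)OCH3) but the carbonyl is bonded to O, not to an NX3 nitrogen.
(C) contains a primary amide (-C(=O)NH2), which satisfies every atom and bond constraint.
(D) has a primary amino group (-NH2) but the -NH2 is not attached to a carbonyl carbon.
So the answer is (C).

C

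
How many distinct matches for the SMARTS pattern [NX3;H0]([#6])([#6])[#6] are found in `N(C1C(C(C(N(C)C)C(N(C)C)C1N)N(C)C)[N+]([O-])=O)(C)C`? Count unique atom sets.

4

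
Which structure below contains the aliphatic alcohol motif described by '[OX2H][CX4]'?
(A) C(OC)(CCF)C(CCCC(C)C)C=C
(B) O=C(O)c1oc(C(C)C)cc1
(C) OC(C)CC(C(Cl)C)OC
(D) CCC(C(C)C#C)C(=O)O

[OX2H][CX4] describes a hydroxyl oxygen bound to an sp3 (X4) carbon (an aliphatic alcohol).
(A) has a methoxy ether (-OCH3) but the oxygen has H0 (ether), not H1.
(B) has a carboxylic acid group (-C(=O)OH) but the -OH is on a CX3 carbonyl carbon, not a CX4 carbon.
(C) contains a hydroxyl group (-OH), which satisfies every atom and bond constraint.
(D) has a carboxylic acid group (-C(=O)OH) but the -OH is on a CX3 carbonyl carbon, not a CX4 carbon.
So the answer is (C).

C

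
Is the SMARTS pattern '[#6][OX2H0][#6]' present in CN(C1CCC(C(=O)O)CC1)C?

No

The pattern [#6][OX2H0][#6] describes an aliphatic oxygen bridging two carbons with no H on the oxygen — an ether.
The closest candidate here is a carboxylic acid group (-C(=O)OH), but the -OH oxygen has H1; the =O is OX1, not OX2. No other fragment satisfies the full query, so there is no match.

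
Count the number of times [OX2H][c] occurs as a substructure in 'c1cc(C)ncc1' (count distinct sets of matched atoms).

0

[OX2H][c] is the SMARTS for a phenol: a hydroxyl oxygen attached to an aromatic carbon.
No fragment in the molecule satisfies every constraint, giving 0 matches.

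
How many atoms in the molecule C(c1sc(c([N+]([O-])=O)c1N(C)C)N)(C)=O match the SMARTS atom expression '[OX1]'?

Check the 15 heavy atoms by environment: 1× s (aromatic, X2) → no; 4× c (aromatic, X3) → no; 1× C (X3) → no; 2× O (X1) → match; 3× C (X4) → no; 2× N (X3) → no; 1× N (charge +1, X3) → no; 1× O (charge -1, X1) → match.
Summing the matching environments: 2 + 1 = 3 matching atoms.

3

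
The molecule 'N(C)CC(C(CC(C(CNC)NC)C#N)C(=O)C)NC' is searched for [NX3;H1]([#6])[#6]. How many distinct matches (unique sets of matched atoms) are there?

4

[NX3;H1]([#6])[#6] is the SMARTS for a secondary amine: a trivalent nitrogen with one H, bonded to two carbons.
The molecule carries 4 separate instances of an N-methylamino group (-NHCH3) meeting every constraint; each maps to a distinct set of atoms, giving 4 matches.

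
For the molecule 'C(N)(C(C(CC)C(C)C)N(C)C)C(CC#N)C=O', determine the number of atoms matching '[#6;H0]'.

1

The query [#6;H0] means: any carbon with no attached hydrogen.
Check the 18 heavy atoms by environment: 2× C (H2) → no; 6× C (H1) → no; 1× C (H0) → match; 2× N (H0) → no; 5× C (H3) → no; 1× N (H2) → no; 1× O (H0) → no.
That gives 1 matching atom.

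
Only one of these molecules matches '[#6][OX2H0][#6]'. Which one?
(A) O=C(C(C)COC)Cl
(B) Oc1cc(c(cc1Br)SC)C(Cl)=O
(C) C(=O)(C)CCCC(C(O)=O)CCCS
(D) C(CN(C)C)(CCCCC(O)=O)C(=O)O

A

[#6][OX2H0][#6] describes an aliphatic oxygen bridging two carbons with no H on the oxygen (an ether).
(A) contains a methoxy ether (-OCH3), which satisfies every atom and bond constraint.
(B) has a hydroxyl group (-OH) but the oxygen has H1, not H0 bridging two carbons.
(C) has a carboxylic acid group (-C(=O)OH) but the -OH oxygen has H1; the =O is OX1, not OX2.
(D) has a carboxylic acid group (-C(=O)OH) but the -OH oxygen has H1; the =O is OX1, not OX2.
So the answer is (A).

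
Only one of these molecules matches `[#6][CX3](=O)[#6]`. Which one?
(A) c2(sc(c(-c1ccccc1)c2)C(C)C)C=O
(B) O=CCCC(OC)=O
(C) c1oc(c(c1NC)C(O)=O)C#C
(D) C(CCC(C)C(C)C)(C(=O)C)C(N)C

D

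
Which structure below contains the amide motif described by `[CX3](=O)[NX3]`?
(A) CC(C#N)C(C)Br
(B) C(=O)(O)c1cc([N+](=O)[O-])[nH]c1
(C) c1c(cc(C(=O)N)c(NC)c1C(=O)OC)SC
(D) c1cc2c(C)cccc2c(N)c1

C

[CX3](=O)[NX3] describes a carbonyl carbon bonded to a trivalent nitrogen (an amide).
(A) has a nitrile (-C#N) but the nitrile N is NX1 (triple-bonded), not NX3.
(B) has a carboxylic acid group (-C(=O)OH) but the carbonyl is bonded to O, not to an NX3 nitrogen.
(C) contains a primary amide (-C(=O)NH2), which satisfies every atom and bond constraint.
(D) has a primary amino group (-NH2) but the -NH2 is not attached to a carbonyl carbon.
So the answer is (C).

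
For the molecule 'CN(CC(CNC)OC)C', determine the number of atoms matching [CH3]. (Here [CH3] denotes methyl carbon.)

Check the 10 heavy atoms by environment: 2× C (H2) → no; 1× C (H1) → no; 1× N (H0) → no; 4× C (H3) → match; 1× O (H0) → no; 1× N (H1) → no.
That gives 4 matching atoms.

4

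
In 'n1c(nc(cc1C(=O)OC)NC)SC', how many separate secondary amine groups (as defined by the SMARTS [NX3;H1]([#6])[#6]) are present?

1

[NX3;H1]([#6])[#6] is the SMARTS for a secondary amine: a trivalent nitrogen with one H, bonded to two carbons.
Exactly one fragment in the molecule meets all constraints, giving 1 match.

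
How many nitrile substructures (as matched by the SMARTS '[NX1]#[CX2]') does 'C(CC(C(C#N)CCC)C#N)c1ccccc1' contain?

[NX1]#[CX2] is the SMARTS for a nitrile: a nitrogen triple-bonded to a two-connected carbon.
The molecule carries 2 separate instances of a nitrile (-C#N) meeting every constraint; each maps to a distinct set of atoms, giving 2 matches.

2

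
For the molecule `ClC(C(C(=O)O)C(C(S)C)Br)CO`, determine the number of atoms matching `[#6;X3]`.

1

The query [#6;X3] means: any carbon (aromatic or not) with three total connections.
Check the 13 heavy atoms by environment: 6× C (X4) → no; 1× Cl (X1) → no; 1× S (X2) → no; 1× C (X3) → match; 1× O (X1) → no; 2× O (X2) → no; 1× Br (X1) → no.
That gives 1 matching atom.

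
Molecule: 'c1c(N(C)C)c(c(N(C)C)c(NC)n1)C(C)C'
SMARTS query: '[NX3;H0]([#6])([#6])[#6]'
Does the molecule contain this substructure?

Yes

The pattern [NX3;H0]([#6])([#6])[#6] describes a trivalent nitrogen with no H, bonded to three carbons — a tertiary amine.
The molecule carries a dimethylamino group (-N(CH3)2), whose atoms satisfy every constraint of the query, so the pattern matches.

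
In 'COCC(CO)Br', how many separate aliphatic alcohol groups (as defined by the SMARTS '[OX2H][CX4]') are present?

1

[OX2H][CX4] is the SMARTS for an aliphatic alcohol: a hydroxyl oxygen bound to an sp3 (X4) carbon.
Exactly one fragment in the molecule meets all constraints, giving 1 match.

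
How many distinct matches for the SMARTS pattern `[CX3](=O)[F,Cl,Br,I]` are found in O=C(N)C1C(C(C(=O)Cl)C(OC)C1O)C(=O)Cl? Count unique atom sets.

2

[CX3](=O)[F,Cl,Br,I] is the SMARTS for an acyl halide: a carbonyl carbon bonded to a halogen.
The molecule carries 2 separate instances of an acyl chloride (-C(=O)Cl) meeting every constraint; each maps to a distinct set of atoms, giving 2 matches.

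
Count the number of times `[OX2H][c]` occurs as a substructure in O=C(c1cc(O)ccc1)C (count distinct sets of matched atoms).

1

[OX2H][c] is the SMARTS for a phenol: a hydroxyl oxygen attached to an aromatic carbon.
Exactly one fragment in the molecule meets all constraints, giving 1 match.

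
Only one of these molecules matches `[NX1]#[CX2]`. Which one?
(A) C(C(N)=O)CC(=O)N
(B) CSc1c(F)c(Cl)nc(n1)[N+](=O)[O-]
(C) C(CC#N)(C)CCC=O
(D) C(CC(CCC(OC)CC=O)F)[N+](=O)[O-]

C

[NX1]#[CX2] describes a nitrogen triple-bonded to a two-connected carbon (a nitrile).
(A) has a primary amide (-C(=O)NH2) but the nitrogen is NX3, not NX1.
(B) has a nitro group (-[N+](=O)[O-]) but there is no C#N triple bond.
(C) contains a nitrile (-C#N), which satisfies every atom and bond constraint.
(D) has a nitro group (-[N+](=O)[O-]) but there is no C#N triple bond.
So the answer is (C).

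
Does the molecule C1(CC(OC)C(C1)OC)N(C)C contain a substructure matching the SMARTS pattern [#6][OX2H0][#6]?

Yes

The pattern [#6][OX2H0][#6] describes an aliphatic oxygen bridging two carbons with no H on the oxygen — an ether.
The molecule carries a methoxy ether (-OCH3), whose atoms satisfy every constraint of the query, so the pattern matches.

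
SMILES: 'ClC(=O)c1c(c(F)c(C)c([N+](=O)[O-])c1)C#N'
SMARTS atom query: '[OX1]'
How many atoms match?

3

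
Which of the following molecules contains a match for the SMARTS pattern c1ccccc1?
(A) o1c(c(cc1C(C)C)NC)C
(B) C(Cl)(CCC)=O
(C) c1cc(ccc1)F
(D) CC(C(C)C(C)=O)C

c1ccccc1 describes six aromatic carbons in a ring (a benzene ring).
(A) has a methyl group (-CH3) but no six-membered all-carbon aromatic ring is present.
(B) has a methyl group (-CH3) but no six-membered all-carbon aromatic ring is present.
(C) contains the required atom environment, so the pattern matches.
(D) has a methyl group (-CH3) but no six-membered all-carbon aromatic ring is present.
So the answer is (C).

C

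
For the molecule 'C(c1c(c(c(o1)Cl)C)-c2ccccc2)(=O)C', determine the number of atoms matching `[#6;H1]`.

The query [#6;H1] means: any carbon bearing exactly one hydrogen.
Check the 16 heavy atoms by environment: 1× o (aromatic, H0) → no; 5× c (aromatic, H0) → no; 5× c (aromatic, H1) → match; 1× Cl (H0) → no; 2× C (H3) → no; 1× C (H0) → no; 1× O (H0) → no.
That gives 5 matching atoms.

5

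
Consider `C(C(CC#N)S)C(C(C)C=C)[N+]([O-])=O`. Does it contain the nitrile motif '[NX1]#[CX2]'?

Yes

The pattern [NX1]#[CX2] describes a nitrogen triple-bonded to a two-connected carbon — a nitrile.
The molecule carries a nitrile (-C#N), whose atoms satisfy every constraint of the query, so the pattern matches.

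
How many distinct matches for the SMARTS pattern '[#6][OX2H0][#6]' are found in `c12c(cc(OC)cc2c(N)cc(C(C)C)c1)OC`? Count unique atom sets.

2

[#6][OX2H0][#6] is the SMARTS for an ether: an aliphatic oxygen bridging two carbons with no H on the oxygen.
The molecule carries 2 separate instances of a methoxy ether (-OCH3) meeting every constraint; each maps to a distinct set of atoms, giving 2 matches.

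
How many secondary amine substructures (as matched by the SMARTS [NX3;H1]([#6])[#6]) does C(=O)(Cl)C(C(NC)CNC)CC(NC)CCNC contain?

4

[NX3;H1]([#6])[#6] is the SMARTS for a secondary amine: a trivalent nitrogen with one H, bonded to two carbons.
The molecule carries 4 separate instances of an N-methylamino group (-NHCH3) meeting every constraint; each maps to a distinct set of atoms, giving 4 matches.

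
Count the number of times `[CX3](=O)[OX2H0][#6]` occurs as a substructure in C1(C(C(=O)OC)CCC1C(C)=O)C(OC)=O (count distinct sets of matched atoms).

2

[CX3](=O)[OX2H0][#6] is the SMARTS for an ester: a carbonyl carbon bonded to an oxygen that is itself bonded to carbon (no H on that O).
The molecule carries 2 separate instances of a methyl-ester group (-C(=O)OCH3) meeting every constraint; each maps to a distinct set of atoms, giving 2 matches.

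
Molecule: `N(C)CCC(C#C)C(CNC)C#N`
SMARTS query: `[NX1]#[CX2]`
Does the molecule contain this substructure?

The pattern [NX1]#[CX2] describes a nitrogen triple-bonded to a two-connected carbon — a nitrile.
The molecule carries a nitrile (-C#N), whose atoms satisfy every constraint of the query, so the pattern matches.

Yes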